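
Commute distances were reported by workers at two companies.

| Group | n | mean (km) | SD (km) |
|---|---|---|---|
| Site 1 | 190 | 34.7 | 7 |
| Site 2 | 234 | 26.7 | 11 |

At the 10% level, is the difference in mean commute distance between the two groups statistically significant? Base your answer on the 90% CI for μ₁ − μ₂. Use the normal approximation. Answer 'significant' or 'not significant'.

significant

Standard errors of each mean: 7/√190 = 0.5078 and 11/√234 = 0.7191.
SE(x̄₁ − x̄₂) = √(0.5078² + 0.7191²) = 0.8803 for independent samples with unequal variances.
With z* = 1.645, the margin is 1.645 × 0.8803 = 1.4481.
x̄₁ − x̄₂ = 34.7 − 26.7 = 8.0000; the interval is 8.0000 ± 1.4481 = (6.5519, 9.4481).
The interval (6.5519, 9.4481) does not contain 0, so the difference is significant.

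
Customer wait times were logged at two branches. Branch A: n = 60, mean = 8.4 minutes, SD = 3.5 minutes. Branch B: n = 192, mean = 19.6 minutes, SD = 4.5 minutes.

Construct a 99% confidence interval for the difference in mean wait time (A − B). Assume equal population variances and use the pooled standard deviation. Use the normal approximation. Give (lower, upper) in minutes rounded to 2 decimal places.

(-12.83, -9.57)

s_p = √[((n₁−1)s₁² + (n₂−1)s₂²)/(n₁+n₂−2)] = √[(59·3.5² + 191·4.5²)/250] = 4.2851.
SE = 4.2851·√(1/60 + 1/192) = 0.6338.
With z* = 2.576, margin = 2.576 × 0.6338 = 1.6327.
x̄₁ − x̄₂ = 8.4 − 19.6 = -11.2000; interval -11.2000 ± 1.6327 = (-12.83, -9.57).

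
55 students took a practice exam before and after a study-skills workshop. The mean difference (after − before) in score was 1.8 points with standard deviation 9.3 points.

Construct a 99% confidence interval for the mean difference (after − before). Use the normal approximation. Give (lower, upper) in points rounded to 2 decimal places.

(-1.43, 5.03)

Paired design: SE = s_d/√n = 9.3/√55 = 1.2540.
z* = 2.576; margin of error = 2.576 × 1.2540 = 3.2303.
1.8 ± 3.2303 → (-1.43, 5.03).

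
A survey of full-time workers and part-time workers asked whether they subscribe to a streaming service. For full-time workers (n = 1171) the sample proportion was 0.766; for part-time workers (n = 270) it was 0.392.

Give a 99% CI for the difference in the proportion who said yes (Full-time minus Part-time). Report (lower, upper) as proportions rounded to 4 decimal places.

The two standard errors are √(0.7660×0.2340/1171) = 0.01237 and √(0.3920×0.6080/270) = 0.02971.
Because the samples are independent, SE_diff = √(0.01237² + 0.02971²) = 0.03218.
Using z* = 2.576 for 99%, ME = 2.576 × 0.03218 = 0.08290.
p̂₁ − p̂₂ = 0.3740; interval 0.3740 ± 0.08290 gives (0.2911, 0.4569).

(0.2911, 0.4569)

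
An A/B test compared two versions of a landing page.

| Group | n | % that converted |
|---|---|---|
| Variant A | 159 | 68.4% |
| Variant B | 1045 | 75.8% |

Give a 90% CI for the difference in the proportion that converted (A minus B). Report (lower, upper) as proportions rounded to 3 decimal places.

The two standard errors are √(0.6840×0.3160/159) = 0.03687 and √(0.7580×0.2420/1045) = 0.01325.
Because the samples are independent, SE_diff = √(0.03687² + 0.01325²) = 0.03918.
Using z* = 1.645 for 90%, ME = 1.645 × 0.03918 = 0.06445.
p̂₁ − p̂₂ = -0.0740; interval -0.0740 ± 0.06445 gives (-0.138, -0.010).

(-0.138, -0.010)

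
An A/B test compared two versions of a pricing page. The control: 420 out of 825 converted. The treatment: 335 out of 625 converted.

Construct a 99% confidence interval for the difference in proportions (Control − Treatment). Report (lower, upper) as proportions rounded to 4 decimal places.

(-0.0951, 0.0413)

First, p̂₁ = 420/825 = 0.5091; p̂₂ = 335/625 = 0.5360.
The two standard errors are √(0.5091×0.4909/825) = 0.01740 and √(0.5360×0.4640/625) = 0.01995.
Because the samples are independent, SE_diff = √(0.01740² + 0.01995²) = 0.02647.
Using z* = 2.576 for 99%, ME = 2.576 × 0.02647 = 0.06819.
p̂₁ − p̂₂ = -0.0269; interval -0.0269 ± 0.06819 gives (-0.0951, 0.0413).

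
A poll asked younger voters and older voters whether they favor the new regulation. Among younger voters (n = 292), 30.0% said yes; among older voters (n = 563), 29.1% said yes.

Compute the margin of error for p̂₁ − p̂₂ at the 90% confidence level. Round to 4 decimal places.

SE₁ = √(p̂₁(1−p̂₁)/n₁) = √(0.3000·0.7000/292) = 0.02682; SE₂ = √(0.2910·0.7090/563) = 0.01914.
Independent samples: SE of the difference = √(SE₁² + SE₂²) = √(0.0007193124 + 0.0003663396) = 0.03295.
z* for 90% confidence is 1.645, so the margin of error is 1.645 × 0.03295 = 0.05420.

0.0542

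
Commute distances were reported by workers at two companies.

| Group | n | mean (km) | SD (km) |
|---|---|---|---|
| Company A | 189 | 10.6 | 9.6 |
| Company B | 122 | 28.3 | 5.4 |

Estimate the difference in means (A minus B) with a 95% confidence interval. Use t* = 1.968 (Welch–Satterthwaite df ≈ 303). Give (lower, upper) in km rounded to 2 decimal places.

SE₁ = s₁/√n₁ = 9.6/√189 = 0.6983; SE₂ = 5.4/√122 = 0.4889.
Independent samples, unequal variances: SE_diff = √(SE₁² + SE₂²) = √(0.48762289 + 0.23902321) = 0.8524.
t* = 1.968, so margin of error = 1.968 × 0.8524 = 1.6775.
Difference in means = 10.6 − 28.3 = -17.7000.
-17.7000 ± 1.6775 → (-19.38, -16.02).

(-19.38, -16.02)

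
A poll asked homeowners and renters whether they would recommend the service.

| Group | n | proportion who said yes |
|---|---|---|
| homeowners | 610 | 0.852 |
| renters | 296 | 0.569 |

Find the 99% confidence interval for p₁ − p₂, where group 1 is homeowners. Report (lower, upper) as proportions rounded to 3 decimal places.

(0.200, 0.366)

The two standard errors are √(0.8520×0.1480/610) = 0.01438 and √(0.5690×0.4310/296) = 0.02878.
Because the samples are independent, SE_diff = √(0.01438² + 0.02878²) = 0.03217.
Using z* = 2.576 for 99%, ME = 2.576 × 0.03217 = 0.08287.
p̂₁ − p̂₂ = 0.2830; interval 0.2830 ± 0.08287 gives (0.200, 0.366).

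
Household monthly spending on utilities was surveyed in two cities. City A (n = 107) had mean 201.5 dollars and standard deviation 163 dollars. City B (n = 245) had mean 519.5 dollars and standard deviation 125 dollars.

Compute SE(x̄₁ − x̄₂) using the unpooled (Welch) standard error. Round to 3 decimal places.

Standard errors of each mean: 163/√107 = 15.7578 and 125/√245 = 7.9860.
SE(x̄₁ − x̄₂) = √(15.7578² + 7.9860²) = 17.6659 for independent samples with unequal variances.

17.666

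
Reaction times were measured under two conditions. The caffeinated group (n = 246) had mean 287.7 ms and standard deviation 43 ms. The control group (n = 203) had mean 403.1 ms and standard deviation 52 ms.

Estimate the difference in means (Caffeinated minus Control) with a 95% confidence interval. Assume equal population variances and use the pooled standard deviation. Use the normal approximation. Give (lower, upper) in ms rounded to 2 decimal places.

(-124.19, -106.61)

s_p = √[((n₁−1)s₁² + (n₂−1)s₂²)/(n₁+n₂−2)] = √[(245·43² + 202·52²)/447] = 47.2798.
SE = 47.2798·√(1/246 + 1/203) = 4.4831.
With z* = 1.960, margin = 1.960 × 4.4831 = 8.7869.
x̄₁ − x̄₂ = 287.7 − 403.1 = -115.4000; interval -115.4000 ± 8.7869 = (-124.19, -106.61).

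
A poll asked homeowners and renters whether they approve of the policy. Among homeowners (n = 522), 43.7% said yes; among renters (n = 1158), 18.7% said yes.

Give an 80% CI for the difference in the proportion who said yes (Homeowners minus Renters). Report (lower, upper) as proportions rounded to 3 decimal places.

SE₁ = √(p̂₁(1−p̂₁)/n₁) = √(0.4370·0.5630/522) = 0.02171; SE₂ = √(0.1870·0.8130/1158) = 0.01146.
Independent samples: SE of the difference = √(SE₁² + SE₂²) = √(0.0004713241 + 0.0001313316) = 0.02455.
z* for 80% confidence is 1.282, so the margin of error is 1.282 × 0.02455 = 0.03147.
Point estimate p̂₁ − p̂₂ = 0.4370 − 0.1870 = 0.2500.
0.2500 ± 0.03147 → (0.219, 0.281).

(0.219, 0.281)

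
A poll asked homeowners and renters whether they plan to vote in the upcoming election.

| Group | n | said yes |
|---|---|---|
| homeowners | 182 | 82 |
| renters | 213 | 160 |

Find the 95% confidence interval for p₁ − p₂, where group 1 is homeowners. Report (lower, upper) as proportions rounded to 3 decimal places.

p̂₁ = 82/182 = 0.4505 and p̂₂ = 160/213 = 0.7512.
SE₁ = √(p̂₁(1−p̂₁)/n₁) = √(0.4505·0.5495/182) = 0.03688; SE₂ = √(0.7512·0.2488/213) = 0.02962.
Independent samples: SE of the difference = √(SE₁² + SE₂²) = √(0.0013601344 + 0.0008773444) = 0.04730.
z* for 95% confidence is 1.960, so the margin of error is 1.960 × 0.04730 = 0.09271.
Point estimate p̂₁ − p̂₂ = 0.4505 − 0.7512 = -0.3007.
-0.3007 ± 0.09271 → (-0.393, -0.208).

(-0.393, -0.208)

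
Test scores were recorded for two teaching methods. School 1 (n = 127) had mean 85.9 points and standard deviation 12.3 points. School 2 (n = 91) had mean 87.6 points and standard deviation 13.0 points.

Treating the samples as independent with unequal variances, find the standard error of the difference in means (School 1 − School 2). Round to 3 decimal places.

SE₁ = s₁/√n₁ = 12.3/√127 = 1.0914; SE₂ = 13.0/√91 = 1.3628.
Independent samples, unequal variances: SE_diff = √(SE₁² + SE₂²) = √(1.19115396 + 1.85722384) = 1.7460.

1.746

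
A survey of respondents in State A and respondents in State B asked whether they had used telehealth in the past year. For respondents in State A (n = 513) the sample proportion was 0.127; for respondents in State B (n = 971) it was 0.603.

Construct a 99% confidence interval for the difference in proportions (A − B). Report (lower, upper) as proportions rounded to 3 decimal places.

(-0.531, -0.421)

Each SE is √(p̂(1−p̂)/n): √(0.1270·0.8730/513) = 0.01470 and √(0.6030·0.3970/971) = 0.01570.
SE(p̂₁ − p̂₂) = √(SE₁² + SE₂²) = √(0.00021609 + 0.00024649) = 0.02151, since the two samples are independent.
At 99% confidence z* = 2.576; margin = 2.576 × 0.02151 = 0.05541.
The difference is 0.1270 − 0.6030 = -0.4760, so the interval is -0.4760 ± 0.05541 = (-0.531, -0.421).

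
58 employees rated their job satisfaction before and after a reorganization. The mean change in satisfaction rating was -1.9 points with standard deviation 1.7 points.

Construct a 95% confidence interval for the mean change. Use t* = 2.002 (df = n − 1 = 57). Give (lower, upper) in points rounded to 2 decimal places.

(-2.35, -1.45)

Paired design: SE = s_d/√n = 1.7/√58 = 0.2232.
t* = 2.002; margin of error = 2.002 × 0.2232 = 0.4468.
-1.9 ± 0.4468 → (-2.35, -1.45).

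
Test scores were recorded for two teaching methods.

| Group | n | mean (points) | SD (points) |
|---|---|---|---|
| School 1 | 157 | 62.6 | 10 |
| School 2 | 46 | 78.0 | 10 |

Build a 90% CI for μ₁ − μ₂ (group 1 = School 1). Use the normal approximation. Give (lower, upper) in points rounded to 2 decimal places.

(-18.16, -12.64)

SE₁ = s₁/√n₁ = 10/√157 = 0.7981; SE₂ = 10/√46 = 1.4744.
Independent samples, unequal variances: SE_diff = √(SE₁² + SE₂²) = √(0.63696361 + 2.17385536) = 1.6765.
z* = 1.645, so margin of error = 1.645 × 1.6765 = 2.7578.
Difference in means = 62.6 − 78.0 = -15.4000.
-15.4000 ± 2.7578 → (-18.16, -12.64).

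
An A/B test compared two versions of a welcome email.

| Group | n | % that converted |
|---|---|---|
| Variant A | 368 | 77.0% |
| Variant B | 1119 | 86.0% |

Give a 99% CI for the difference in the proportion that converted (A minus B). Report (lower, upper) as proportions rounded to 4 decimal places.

SE₁ = √(p̂₁(1−p̂₁)/n₁) = √(0.7700·0.2300/368) = 0.02194; SE₂ = √(0.8600·0.1400/1119) = 0.01037.
Independent samples: SE of the difference = √(SE₁² + SE₂²) = √(0.0004813636 + 0.0001075369) = 0.02427.
z* for 99% confidence is 2.576, so the margin of error is 2.576 × 0.02427 = 0.06252.
Point estimate p̂₁ − p̂₂ = 0.7700 − 0.8600 = -0.0900.
-0.0900 ± 0.06252 → (-0.1525, -0.0275).

(-0.1525, -0.0275)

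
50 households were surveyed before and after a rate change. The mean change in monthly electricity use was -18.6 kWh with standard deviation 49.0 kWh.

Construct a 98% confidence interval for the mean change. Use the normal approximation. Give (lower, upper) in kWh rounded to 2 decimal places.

This is a matched-pairs design, so SE = s_d/√n = 49.0/√50 = 6.9296.
Margin = 2.326 × 6.9296 = 16.1182; the interval is -18.6 ± 16.1182 = (-34.72, -2.48).

(-34.72, -2.48)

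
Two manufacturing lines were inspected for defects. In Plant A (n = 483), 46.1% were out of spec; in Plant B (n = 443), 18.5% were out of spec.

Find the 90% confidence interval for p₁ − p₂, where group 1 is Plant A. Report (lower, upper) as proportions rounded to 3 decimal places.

Each SE is √(p̂(1−p̂)/n): √(0.4610·0.5390/483) = 0.02268 and √(0.1850·0.8150/443) = 0.01845.
SE(p̂₁ − p̂₂) = √(SE₁² + SE₂²) = √(0.0005143824 + 0.0003404025) = 0.02924, since the two samples are independent.
At 90% confidence z* = 1.645; margin = 1.645 × 0.02924 = 0.04810.
The difference is 0.4610 − 0.1850 = 0.2760, so the interval is 0.2760 ± 0.04810 = (0.228, 0.324).

(0.228, 0.324)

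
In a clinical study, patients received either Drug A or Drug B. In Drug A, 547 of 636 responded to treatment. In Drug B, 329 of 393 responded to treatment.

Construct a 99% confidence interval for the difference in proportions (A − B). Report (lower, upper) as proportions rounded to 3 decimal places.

(-0.037, 0.083)

First, p̂₁ = 547/636 = 0.8601; p̂₂ = 329/393 = 0.8372.
The two standard errors are √(0.8601×0.1399/636) = 0.01375 and √(0.8372×0.1628/393) = 0.01862.
Because the samples are independent, SE_diff = √(0.01375² + 0.01862²) = 0.02315.
Using z* = 2.576 for 99%, ME = 2.576 × 0.02315 = 0.05963.
p̂₁ − p̂₂ = 0.0229; interval 0.0229 ± 0.05963 gives (-0.037, 0.083).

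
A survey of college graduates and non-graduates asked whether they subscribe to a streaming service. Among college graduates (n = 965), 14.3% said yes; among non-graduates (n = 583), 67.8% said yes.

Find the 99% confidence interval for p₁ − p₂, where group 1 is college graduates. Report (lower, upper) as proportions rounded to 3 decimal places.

The two standard errors are √(0.1430×0.8570/965) = 0.01127 and √(0.6780×0.3220/583) = 0.01935.
Because the samples are independent, SE_diff = √(0.01127² + 0.01935²) = 0.02239.
Using z* = 2.576 for 99%, ME = 2.576 × 0.02239 = 0.05768.
p̂₁ − p̂₂ = -0.5350; interval -0.5350 ± 0.05768 gives (-0.593, -0.477).

(-0.593, -0.477)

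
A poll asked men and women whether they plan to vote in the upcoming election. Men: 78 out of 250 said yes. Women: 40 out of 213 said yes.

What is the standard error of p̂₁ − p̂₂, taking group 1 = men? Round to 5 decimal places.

First, p̂₁ = 78/250 = 0.3120; p̂₂ = 40/213 = 0.1878.
The two standard errors are √(0.3120×0.6880/250) = 0.02930 and √(0.1878×0.8122/213) = 0.02676.
Because the samples are independent, SE_diff = √(0.02930² + 0.02676²) = 0.03968.

0.03968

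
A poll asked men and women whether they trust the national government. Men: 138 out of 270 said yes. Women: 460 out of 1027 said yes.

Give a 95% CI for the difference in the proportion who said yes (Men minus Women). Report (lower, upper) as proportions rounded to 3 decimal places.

(-0.004, 0.130)

Sample proportions: 138/270 = 0.5111, 460/1027 = 0.4479.
Each SE is √(p̂(1−p̂)/n): √(0.5111·0.4889/270) = 0.03042 and √(0.4479·0.5521/1027) = 0.01552.
SE(p̂₁ − p̂₂) = √(SE₁² + SE₂²) = √(0.0009253764 + 0.0002408704) = 0.03415, since the two samples are independent.
At 95% confidence z* = 1.960; margin = 1.960 × 0.03415 = 0.06693.
The difference is 0.5111 − 0.4479 = 0.0632, so the interval is 0.0632 ± 0.06693 = (-0.004, 0.130).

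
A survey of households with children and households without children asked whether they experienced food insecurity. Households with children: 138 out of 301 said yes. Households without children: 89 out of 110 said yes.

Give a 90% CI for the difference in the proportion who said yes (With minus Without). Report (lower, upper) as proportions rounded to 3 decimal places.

First, p̂₁ = 138/301 = 0.4585; p̂₂ = 89/110 = 0.8091.
The two standard errors are √(0.4585×0.5415/301) = 0.02872 and √(0.8091×0.1909/110) = 0.03747.
Because the samples are independent, SE_diff = √(0.02872² + 0.03747²) = 0.04721.
Using z* = 1.645 for 90%, ME = 1.645 × 0.04721 = 0.07766.
p̂₁ − p̂₂ = -0.3506; interval -0.3506 ± 0.07766 gives (-0.428, -0.273).

(-0.428, -0.273)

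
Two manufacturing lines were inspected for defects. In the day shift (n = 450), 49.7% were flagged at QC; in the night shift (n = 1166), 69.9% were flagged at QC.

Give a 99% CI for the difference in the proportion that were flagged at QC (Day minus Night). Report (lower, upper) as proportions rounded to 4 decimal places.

(-0.2719, -0.1321)

The two standard errors are √(0.4970×0.5030/450) = 0.02357 and √(0.6990×0.3010/1166) = 0.01343.
Because the samples are independent, SE_diff = √(0.02357² + 0.01343²) = 0.02713.
Using z* = 2.576 for 99%, ME = 2.576 × 0.02713 = 0.06989.
p̂₁ − p̂₂ = -0.2020; interval -0.2020 ± 0.06989 gives (-0.2719, -0.1321).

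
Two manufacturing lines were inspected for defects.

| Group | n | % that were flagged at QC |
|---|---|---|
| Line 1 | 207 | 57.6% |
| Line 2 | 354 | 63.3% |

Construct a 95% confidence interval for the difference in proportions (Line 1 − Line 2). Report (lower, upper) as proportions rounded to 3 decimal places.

(-0.141, 0.027)

The two standard errors are √(0.5760×0.4240/207) = 0.03435 and √(0.6330×0.3670/354) = 0.02562.
Because the samples are independent, SE_diff = √(0.03435² + 0.02562²) = 0.04285.
Using z* = 1.960 for 95%, ME = 1.960 × 0.04285 = 0.08399.
p̂₁ − p̂₂ = -0.0570; interval -0.0570 ± 0.08399 gives (-0.141, 0.027).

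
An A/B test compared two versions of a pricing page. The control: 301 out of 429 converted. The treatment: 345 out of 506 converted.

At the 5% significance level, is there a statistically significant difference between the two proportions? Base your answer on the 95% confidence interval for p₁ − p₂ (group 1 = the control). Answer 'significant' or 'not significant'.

not significant

p̂₁ = 301/429 = 0.7016 and p̂₂ = 345/506 = 0.6818.
SE₁ = √(p̂₁(1−p̂₁)/n₁) = √(0.7016·0.2984/429) = 0.02209; SE₂ = √(0.6818·0.3182/506) = 0.02071.
Independent samples: SE of the difference = √(SE₁² + SE₂²) = √(0.0004879681 + 0.0004289041) = 0.03028.
z* for 95% confidence is 1.960, so the margin of error is 1.960 × 0.03028 = 0.05935.
Point estimate p̂₁ − p̂₂ = 0.7016 − 0.6818 = 0.0198.
0.0198 ± 0.05935 → (-0.03955, 0.07915).
The interval (-0.03955, 0.07915) contains 0, so the difference is not significant.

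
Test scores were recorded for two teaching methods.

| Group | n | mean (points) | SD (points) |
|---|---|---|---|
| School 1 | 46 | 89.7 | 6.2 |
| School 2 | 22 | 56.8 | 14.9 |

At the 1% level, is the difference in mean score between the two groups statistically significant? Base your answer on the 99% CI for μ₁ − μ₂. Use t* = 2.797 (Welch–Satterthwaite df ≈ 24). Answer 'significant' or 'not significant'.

Standard errors of each mean: 6.2/√46 = 0.9141 and 14.9/√22 = 3.1767.
SE(x̄₁ − x̄₂) = √(0.9141² + 3.1767²) = 3.3056 for independent samples with unequal variances.
With t* = 2.797, the margin is 2.797 × 3.3056 = 9.2458.
x̄₁ − x̄₂ = 89.7 − 56.8 = 32.9000; the interval is 32.9000 ± 9.2458 = (23.6542, 42.1458).
The interval (23.6542, 42.1458) does not contain 0, so the difference is significant.

significant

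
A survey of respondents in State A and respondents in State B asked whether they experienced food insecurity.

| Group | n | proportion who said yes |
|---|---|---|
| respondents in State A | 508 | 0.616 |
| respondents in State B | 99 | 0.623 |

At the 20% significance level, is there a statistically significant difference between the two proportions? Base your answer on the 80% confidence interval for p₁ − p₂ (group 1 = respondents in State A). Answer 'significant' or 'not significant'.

not significant

The two standard errors are √(0.6160×0.3840/508) = 0.02158 and √(0.6230×0.3770/99) = 0.04871.
Because the samples are independent, SE_diff = √(0.02158² + 0.04871²) = 0.05328.
Using z* = 1.282 for 80%, ME = 1.282 × 0.05328 = 0.06830.
p̂₁ − p̂₂ = -0.0070; interval -0.0070 ± 0.06830 gives (-0.07530, 0.06130).
The interval (-0.07530, 0.06130) contains 0, so the difference is not significant.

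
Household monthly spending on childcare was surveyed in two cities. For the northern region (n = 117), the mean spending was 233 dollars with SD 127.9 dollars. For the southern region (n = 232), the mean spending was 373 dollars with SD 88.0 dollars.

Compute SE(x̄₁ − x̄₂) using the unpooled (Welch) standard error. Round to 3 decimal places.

Standard errors of each mean: 127.9/√117 = 11.8244 and 88.0/√232 = 5.7775.
SE(x̄₁ − x̄₂) = √(11.8244² + 5.7775²) = 13.1604 for independent samples with unequal variances.

13.160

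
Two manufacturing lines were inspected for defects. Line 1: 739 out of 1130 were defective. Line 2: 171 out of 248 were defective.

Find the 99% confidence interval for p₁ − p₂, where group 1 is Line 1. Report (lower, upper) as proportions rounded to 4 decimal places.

(-0.1195, 0.0485)

First, p̂₁ = 739/1130 = 0.6540; p̂₂ = 171/248 = 0.6895.
The two standard errors are √(0.6540×0.3460/1130) = 0.01415 and √(0.6895×0.3105/248) = 0.02938.
Because the samples are independent, SE_diff = √(0.01415² + 0.02938²) = 0.03261.
Using z* = 2.576 for 99%, ME = 2.576 × 0.03261 = 0.08400.
p̂₁ − p̂₂ = -0.0355; interval -0.0355 ± 0.08400 gives (-0.1195, 0.0485).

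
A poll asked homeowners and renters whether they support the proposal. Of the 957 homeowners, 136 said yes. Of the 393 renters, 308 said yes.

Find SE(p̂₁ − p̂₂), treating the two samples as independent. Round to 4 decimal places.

0.0236

Sample proportions: 136/957 = 0.1421, 308/393 = 0.7837.
Each SE is √(p̂(1−p̂)/n): √(0.1421·0.8579/957) = 0.01129 and √(0.7837·0.2163/393) = 0.02077.
SE(p̂₁ − p̂₂) = √(SE₁² + SE₂²) = √(0.0001274641 + 0.0004313929) = 0.02364, since the two samples are independent.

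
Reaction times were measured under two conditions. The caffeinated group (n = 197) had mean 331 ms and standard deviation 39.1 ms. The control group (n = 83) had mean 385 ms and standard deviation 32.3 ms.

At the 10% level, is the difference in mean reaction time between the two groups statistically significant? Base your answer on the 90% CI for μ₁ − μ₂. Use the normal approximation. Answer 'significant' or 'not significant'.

Per-group SEs: s₁/√n₁ = 39.1/√197 = 2.7858, s₂/√n₂ = 32.3/√83 = 3.5454.
Unpooled SE of the difference: √(7.76068164 + 12.56986116) = 4.5089.
Margin of error = z* · SE = 1.645 × 4.5089 = 7.4171.
x̄₁ − x̄₂ = 331 − 385 = -54.0000.
CI: -54.0000 ± 7.4171 = (-61.4171, -46.5829).
The interval (-61.4171, -46.5829) does not contain 0, so the difference is significant.

significant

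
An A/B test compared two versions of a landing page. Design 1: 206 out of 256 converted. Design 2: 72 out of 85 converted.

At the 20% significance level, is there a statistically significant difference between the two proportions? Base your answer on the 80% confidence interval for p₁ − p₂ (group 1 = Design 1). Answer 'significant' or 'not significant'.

not significant

First, p̂₁ = 206/256 = 0.8047; p̂₂ = 72/85 = 0.8471.
The two standard errors are √(0.8047×0.1953/256) = 0.02478 and √(0.8471×0.1529/85) = 0.03904.
Because the samples are independent, SE_diff = √(0.02478² + 0.03904²) = 0.04624.
Using z* = 1.282 for 80%, ME = 1.282 × 0.04624 = 0.05928.
p̂₁ − p̂₂ = -0.0424; interval -0.0424 ± 0.05928 gives (-0.10168, 0.01688).
The interval (-0.10168, 0.01688) contains 0, so the difference is not significant.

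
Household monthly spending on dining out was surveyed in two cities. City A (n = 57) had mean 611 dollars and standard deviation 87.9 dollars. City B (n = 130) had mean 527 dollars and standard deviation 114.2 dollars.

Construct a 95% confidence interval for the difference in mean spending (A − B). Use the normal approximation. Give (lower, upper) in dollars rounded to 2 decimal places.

(53.90, 114.10)

Per-group SEs: s₁/√n₁ = 87.9/√57 = 11.6426, s₂/√n₂ = 114.2/√130 = 10.0160.
Unpooled SE of the difference: √(135.55013476 + 100.320256) = 15.3581.
Margin of error = z* · SE = 1.960 × 15.3581 = 30.1019.
x̄₁ − x̄₂ = 611 − 527 = 84.0000.
CI: 84.0000 ± 30.1019 = (53.90, 114.10).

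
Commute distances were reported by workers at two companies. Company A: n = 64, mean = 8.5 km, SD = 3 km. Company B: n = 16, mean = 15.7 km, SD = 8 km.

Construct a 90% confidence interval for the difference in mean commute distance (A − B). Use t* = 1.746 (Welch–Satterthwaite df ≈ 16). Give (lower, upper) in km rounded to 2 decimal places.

(-10.75, -3.65)

SE₁ = s₁/√n₁ = 3/√64 = 0.3750; SE₂ = 8/√16 = 2.0000.
Independent samples, unequal variances: SE_diff = √(SE₁² + SE₂²) = √(0.140625 + 4.0) = 2.0349.
t* = 1.746, so margin of error = 1.746 × 2.0349 = 3.5529.
Difference in means = 8.5 − 15.7 = -7.2000.
-7.2000 ± 3.5529 → (-10.75, -3.65).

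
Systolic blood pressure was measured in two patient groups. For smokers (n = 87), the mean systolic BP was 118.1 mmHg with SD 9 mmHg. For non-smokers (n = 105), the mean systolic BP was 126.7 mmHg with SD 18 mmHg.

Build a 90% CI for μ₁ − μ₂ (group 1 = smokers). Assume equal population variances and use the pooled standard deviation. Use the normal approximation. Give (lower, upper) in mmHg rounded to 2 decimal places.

(-12.09, -5.11)

Pooled variance s_p² = [86·9² + 104·18²] / (87+105−2) = 214.0105, so s_p = 14.6291.
SE_diff = s_p·√(1/n₁ + 1/n₂) = 14.6291·√(1/87 + 1/105) = 2.1209.
z* = 1.645; margin = 1.645 × 2.1209 = 3.4889.
Difference = 118.1 − 126.7 = -8.6000.
-8.6000 ± 3.4889 → (-12.09, -5.11).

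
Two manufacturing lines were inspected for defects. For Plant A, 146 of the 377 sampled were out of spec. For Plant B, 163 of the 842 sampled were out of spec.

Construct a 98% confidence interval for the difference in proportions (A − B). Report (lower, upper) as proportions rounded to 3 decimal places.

(0.127, 0.260)

Sample proportions: 146/377 = 0.3873, 163/842 = 0.1936.
Each SE is √(p̂(1−p̂)/n): √(0.3873·0.6127/377) = 0.02509 and √(0.1936·0.8064/842) = 0.01362.
SE(p̂₁ − p̂₂) = √(SE₁² + SE₂²) = √(0.0006295081 + 0.0001855044) = 0.02855, since the two samples are independent.
At 98% confidence z* = 2.326; margin = 2.326 × 0.02855 = 0.06641.
The difference is 0.3873 − 0.1936 = 0.1937, so the interval is 0.1937 ± 0.06641 = (0.127, 0.260).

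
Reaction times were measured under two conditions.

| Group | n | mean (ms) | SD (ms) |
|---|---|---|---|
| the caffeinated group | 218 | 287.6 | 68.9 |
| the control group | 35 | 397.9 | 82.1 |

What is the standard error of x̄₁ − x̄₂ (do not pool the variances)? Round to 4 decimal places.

14.6410

Standard errors of each mean: 68.9/√218 = 4.6665 and 82.1/√35 = 13.8774.
SE(x̄₁ − x̄₂) = √(4.6665² + 13.8774²) = 14.6410 for independent samples with unequal variances.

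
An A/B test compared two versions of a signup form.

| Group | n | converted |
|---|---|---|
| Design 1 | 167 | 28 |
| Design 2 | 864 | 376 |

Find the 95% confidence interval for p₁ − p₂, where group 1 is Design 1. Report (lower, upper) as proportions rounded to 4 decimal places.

p̂₁ = 28/167 = 0.1677 and p̂₂ = 376/864 = 0.4352.
SE₁ = √(p̂₁(1−p̂₁)/n₁) = √(0.1677·0.8323/167) = 0.02891; SE₂ = √(0.4352·0.5648/864) = 0.01687.
Independent samples: SE of the difference = √(SE₁² + SE₂²) = √(0.0008357881 + 0.0002845969) = 0.03347.
z* for 95% confidence is 1.960, so the margin of error is 1.960 × 0.03347 = 0.06560.
Point estimate p̂₁ − p̂₂ = 0.1677 − 0.4352 = -0.2675.
-0.2675 ± 0.06560 → (-0.3331, -0.2019).

(-0.3331, -0.2019)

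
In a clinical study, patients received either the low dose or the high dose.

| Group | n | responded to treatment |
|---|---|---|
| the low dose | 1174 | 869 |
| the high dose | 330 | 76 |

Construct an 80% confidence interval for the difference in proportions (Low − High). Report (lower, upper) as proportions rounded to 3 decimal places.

Sample proportions: 869/1174 = 0.7402, 76/330 = 0.2303.
Each SE is √(p̂(1−p̂)/n): √(0.7402·0.2598/1174) = 0.01280 and √(0.2303·0.7697/330) = 0.02318.
SE(p̂₁ − p̂₂) = √(SE₁² + SE₂²) = √(0.00016384 + 0.0005373124) = 0.02648, since the two samples are independent.
At 80% confidence z* = 1.282; margin = 1.282 × 0.02648 = 0.03395.
The difference is 0.7402 − 0.2303 = 0.5099, so the interval is 0.5099 ± 0.03395 = (0.476, 0.544).

(0.476, 0.544)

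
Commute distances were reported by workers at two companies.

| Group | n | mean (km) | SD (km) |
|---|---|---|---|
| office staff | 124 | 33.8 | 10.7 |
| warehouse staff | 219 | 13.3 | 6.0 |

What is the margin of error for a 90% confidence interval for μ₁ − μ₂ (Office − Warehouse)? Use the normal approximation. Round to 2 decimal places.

Per-group SEs: s₁/√n₁ = 10.7/√124 = 0.9609, s₂/√n₂ = 6.0/√219 = 0.4054.
Unpooled SE of the difference: √(0.92332881 + 0.16434916) = 1.0429.
Margin of error = z* · SE = 1.645 × 1.0429 = 1.7156.

1.72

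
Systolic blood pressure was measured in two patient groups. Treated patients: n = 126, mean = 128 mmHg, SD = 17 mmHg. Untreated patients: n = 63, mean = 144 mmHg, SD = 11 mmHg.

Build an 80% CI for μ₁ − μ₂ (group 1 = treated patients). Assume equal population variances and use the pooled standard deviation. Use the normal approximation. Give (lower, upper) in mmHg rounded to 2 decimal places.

(-19.02, -12.98)

s_p = √[((n₁−1)s₁² + (n₂−1)s₂²)/(n₁+n₂−2)] = √[(125·17² + 62·11²)/187] = 15.2741.
SE = 15.2741·√(1/126 + 1/63) = 2.3568.
With z* = 1.282, margin = 1.282 × 2.3568 = 3.0214.
x̄₁ − x̄₂ = 128 − 144 = -16.0000; interval -16.0000 ± 3.0214 = (-19.02, -12.98).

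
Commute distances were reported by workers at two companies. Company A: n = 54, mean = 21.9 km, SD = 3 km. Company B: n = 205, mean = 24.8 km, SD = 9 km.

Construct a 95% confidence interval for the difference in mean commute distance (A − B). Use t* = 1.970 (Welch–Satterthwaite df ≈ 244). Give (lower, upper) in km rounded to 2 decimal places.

(-4.38, -1.42)

Per-group SEs: s₁/√n₁ = 3/√54 = 0.4082, s₂/√n₂ = 9/√205 = 0.6286.
Unpooled SE of the difference: √(0.16662724 + 0.39513796) = 0.7495.
Margin of error = t* · SE = 1.970 × 0.7495 = 1.4765.
x̄₁ − x̄₂ = 21.9 − 24.8 = -2.9000.
CI: -2.9000 ± 1.4765 = (-4.38, -1.42).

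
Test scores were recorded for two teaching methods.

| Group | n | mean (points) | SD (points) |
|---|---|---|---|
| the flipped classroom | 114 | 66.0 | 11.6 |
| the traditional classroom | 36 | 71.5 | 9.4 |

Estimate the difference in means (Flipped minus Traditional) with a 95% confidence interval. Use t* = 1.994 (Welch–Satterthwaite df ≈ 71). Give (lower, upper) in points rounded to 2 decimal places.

(-9.30, -1.70)

Per-group SEs: s₁/√n₁ = 11.6/√114 = 1.0864, s₂/√n₂ = 9.4/√36 = 1.5667.
Unpooled SE of the difference: √(1.18026496 + 2.45454889) = 1.9065.
Margin of error = t* · SE = 1.994 × 1.9065 = 3.8016.
x̄₁ − x̄₂ = 66.0 − 71.5 = -5.5000.
CI: -5.5000 ± 3.8016 = (-9.30, -1.70).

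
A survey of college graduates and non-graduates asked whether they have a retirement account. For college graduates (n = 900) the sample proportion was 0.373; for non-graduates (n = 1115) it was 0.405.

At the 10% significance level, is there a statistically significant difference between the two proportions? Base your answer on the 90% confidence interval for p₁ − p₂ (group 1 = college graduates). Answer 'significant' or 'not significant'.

The two standard errors are √(0.3730×0.6270/900) = 0.01612 and √(0.4050×0.5950/1115) = 0.01470.
Because the samples are independent, SE_diff = √(0.01612² + 0.01470²) = 0.02182.
Using z* = 1.645 for 90%, ME = 1.645 × 0.02182 = 0.03589.
p̂₁ − p̂₂ = -0.0320; interval -0.0320 ± 0.03589 gives (-0.06789, 0.00389).
The interval (-0.06789, 0.00389) contains 0, so the difference is not significant.

not significant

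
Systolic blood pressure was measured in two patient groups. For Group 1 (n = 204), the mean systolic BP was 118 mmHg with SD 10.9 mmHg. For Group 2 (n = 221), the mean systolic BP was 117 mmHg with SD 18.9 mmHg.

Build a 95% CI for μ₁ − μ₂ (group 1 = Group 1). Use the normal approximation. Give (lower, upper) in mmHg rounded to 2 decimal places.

SE₁ = s₁/√n₁ = 10.9/√204 = 0.7632; SE₂ = 18.9/√221 = 1.2714.
Independent samples, unequal variances: SE_diff = √(SE₁² + SE₂²) = √(0.58247424 + 1.61645796) = 1.4829.
z* = 1.960, so margin of error = 1.960 × 1.4829 = 2.9065.
Difference in means = 118 − 117 = 1.0000.
1.0000 ± 2.9065 → (-1.91, 3.91).

(-1.91, 3.91)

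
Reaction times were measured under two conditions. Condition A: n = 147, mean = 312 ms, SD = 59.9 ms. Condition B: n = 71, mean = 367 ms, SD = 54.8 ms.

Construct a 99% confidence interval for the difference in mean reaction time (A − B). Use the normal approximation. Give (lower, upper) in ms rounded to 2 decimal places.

(-76.04, -33.96)

Standard errors of each mean: 59.9/√147 = 4.9405 and 54.8/√71 = 6.5036.
SE(x̄₁ − x̄₂) = √(4.9405² + 6.5036²) = 8.1673 for independent samples with unequal variances.
With z* = 2.576, the margin is 2.576 × 8.1673 = 21.0390.
x̄₁ − x̄₂ = 312 − 367 = -55.0000; the interval is -55.0000 ± 21.0390 = (-76.04, -33.96).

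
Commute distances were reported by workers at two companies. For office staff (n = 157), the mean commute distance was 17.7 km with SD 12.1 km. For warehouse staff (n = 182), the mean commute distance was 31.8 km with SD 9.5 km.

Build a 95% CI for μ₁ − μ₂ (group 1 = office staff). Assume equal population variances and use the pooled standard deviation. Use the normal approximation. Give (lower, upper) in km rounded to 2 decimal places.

(-16.40, -11.80)

Pooled variance s_p² = [156·12.1² + 181·9.5²] / (157+182−2) = 116.2469, so s_p = 10.7818.
SE_diff = s_p·√(1/n₁ + 1/n₂) = 10.7818·√(1/157 + 1/182) = 1.1744.
z* = 1.960; margin = 1.960 × 1.1744 = 2.3018.
Difference = 17.7 − 31.8 = -14.1000.
-14.1000 ± 2.3018 → (-16.40, -11.80).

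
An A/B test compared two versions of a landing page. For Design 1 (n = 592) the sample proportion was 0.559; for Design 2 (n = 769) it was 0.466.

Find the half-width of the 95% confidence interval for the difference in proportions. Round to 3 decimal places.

0.053

The two standard errors are √(0.5590×0.4410/592) = 0.02041 and √(0.4660×0.5340/769) = 0.01799.
Because the samples are independent, SE_diff = √(0.02041² + 0.01799²) = 0.02721.
Using z* = 1.960 for 95%, ME = 1.960 × 0.02721 = 0.05333.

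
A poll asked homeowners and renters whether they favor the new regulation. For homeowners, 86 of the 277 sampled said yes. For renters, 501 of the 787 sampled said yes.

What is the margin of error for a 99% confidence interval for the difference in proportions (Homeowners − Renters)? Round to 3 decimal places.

0.084

p̂₁ = 86/277 = 0.3105 and p̂₂ = 501/787 = 0.6366.
SE₁ = √(p̂₁(1−p̂₁)/n₁) = √(0.3105·0.6895/277) = 0.02780; SE₂ = √(0.6366·0.3634/787) = 0.01715.
Independent samples: SE of the difference = √(SE₁² + SE₂²) = √(0.00077284 + 0.0002941225) = 0.03266.
z* for 99% confidence is 2.576, so the margin of error is 2.576 × 0.03266 = 0.08413.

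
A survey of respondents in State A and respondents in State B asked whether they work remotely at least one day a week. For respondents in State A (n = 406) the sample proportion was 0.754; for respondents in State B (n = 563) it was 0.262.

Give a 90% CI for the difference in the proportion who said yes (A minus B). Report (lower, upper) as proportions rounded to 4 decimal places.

SE₁ = √(p̂₁(1−p̂₁)/n₁) = √(0.7540·0.2460/406) = 0.02137; SE₂ = √(0.2620·0.7380/563) = 0.01853.
Independent samples: SE of the difference = √(SE₁² + SE₂²) = √(0.0004566769 + 0.0003433609) = 0.02828.
z* for 90% confidence is 1.645, so the margin of error is 1.645 × 0.02828 = 0.04652.
Point estimate p̂₁ − p̂₂ = 0.7540 − 0.2620 = 0.4920.
0.4920 ± 0.04652 → (0.4455, 0.5385).

(0.4455, 0.5385)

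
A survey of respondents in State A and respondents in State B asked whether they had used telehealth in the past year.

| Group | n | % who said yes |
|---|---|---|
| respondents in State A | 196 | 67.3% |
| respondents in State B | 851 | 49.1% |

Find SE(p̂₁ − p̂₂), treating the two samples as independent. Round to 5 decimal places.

0.03764

SE₁ = √(p̂₁(1−p̂₁)/n₁) = √(0.6730·0.3270/196) = 0.03351; SE₂ = √(0.4910·0.5090/851) = 0.01714.
Independent samples: SE of the difference = √(SE₁² + SE₂²) = √(0.0011229201 + 0.0002937796) = 0.03764.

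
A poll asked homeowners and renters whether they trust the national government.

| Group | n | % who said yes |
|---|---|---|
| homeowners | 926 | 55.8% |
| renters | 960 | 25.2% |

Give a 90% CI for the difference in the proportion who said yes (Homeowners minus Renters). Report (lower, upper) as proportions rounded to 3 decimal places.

SE₁ = √(p̂₁(1−p̂₁)/n₁) = √(0.5580·0.4420/926) = 0.01632; SE₂ = √(0.2520·0.7480/960) = 0.01401.
Independent samples: SE of the difference = √(SE₁² + SE₂²) = √(0.0002663424 + 0.0001962801) = 0.02151.
z* for 90% confidence is 1.645, so the margin of error is 1.645 × 0.02151 = 0.03538.
Point estimate p̂₁ − p̂₂ = 0.5580 − 0.2520 = 0.3060.
0.3060 ± 0.03538 → (0.271, 0.341).

(0.271, 0.341)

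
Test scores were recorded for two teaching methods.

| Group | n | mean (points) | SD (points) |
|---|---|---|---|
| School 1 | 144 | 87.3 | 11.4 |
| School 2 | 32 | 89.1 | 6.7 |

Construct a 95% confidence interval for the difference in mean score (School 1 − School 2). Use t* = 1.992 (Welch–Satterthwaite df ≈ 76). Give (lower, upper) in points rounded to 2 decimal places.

(-4.82, 1.22)

SE₁ = s₁/√n₁ = 11.4/√144 = 0.9500; SE₂ = 6.7/√32 = 1.1844.
Independent samples, unequal variances: SE_diff = √(SE₁² + SE₂²) = √(0.9025 + 1.40280336) = 1.5183.
t* = 1.992, so margin of error = 1.992 × 1.5183 = 3.0245.
Difference in means = 87.3 − 89.1 = -1.8000.
-1.8000 ± 3.0245 → (-4.82, 1.22).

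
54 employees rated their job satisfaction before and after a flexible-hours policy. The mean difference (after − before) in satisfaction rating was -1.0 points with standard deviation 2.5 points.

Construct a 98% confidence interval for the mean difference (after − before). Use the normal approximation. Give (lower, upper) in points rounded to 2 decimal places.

This is a matched-pairs design, so SE = s_d/√n = 2.5/√54 = 0.3402.
Margin = 2.326 × 0.3402 = 0.7913; the interval is -1.0 ± 0.7913 = (-1.79, -0.21).

(-1.79, -0.21)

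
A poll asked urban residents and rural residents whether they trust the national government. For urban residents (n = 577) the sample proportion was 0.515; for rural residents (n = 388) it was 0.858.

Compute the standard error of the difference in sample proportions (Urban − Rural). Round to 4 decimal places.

0.0273

Each SE is √(p̂(1−p̂)/n): √(0.5150·0.4850/577) = 0.02081 and √(0.8580·0.1420/388) = 0.01772.
SE(p̂₁ − p̂₂) = √(SE₁² + SE₂²) = √(0.0004330561 + 0.0003139984) = 0.02733, since the two samples are independent.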